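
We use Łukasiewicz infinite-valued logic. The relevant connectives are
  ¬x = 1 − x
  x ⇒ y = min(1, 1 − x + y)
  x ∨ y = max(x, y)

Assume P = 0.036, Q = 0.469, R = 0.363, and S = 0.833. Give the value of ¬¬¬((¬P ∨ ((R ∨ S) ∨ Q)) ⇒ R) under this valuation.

0.601

¬P = 1 − 0.036 = 0.964
R ∨ S = max(0.363, 0.833) = 0.833
(R ∨ S) ∨ Q = max(0.833, 0.469) = 0.833
¬P ∨ ((R ∨ S) ∨ Q) = max(0.964, 0.833) = 0.964
(¬P ∨ ((R ∨ S) ∨ Q)) ⇒ R = min(1, 1 − 0.964 + 0.363) = min(1, 0.399) = 0.399
¬((¬P ∨ ((R ∨ S) ∨ Q)) ⇒ R) = 1 − 0.399 = 0.601
¬¬((¬P ∨ ((R ∨ S) ∨ Q)) ⇒ R) = 1 − 0.601 = 0.399
¬¬¬((¬P ∨ ((R ∨ S) ∨ Q)) ⇒ R) = 1 − 0.399 = 0.601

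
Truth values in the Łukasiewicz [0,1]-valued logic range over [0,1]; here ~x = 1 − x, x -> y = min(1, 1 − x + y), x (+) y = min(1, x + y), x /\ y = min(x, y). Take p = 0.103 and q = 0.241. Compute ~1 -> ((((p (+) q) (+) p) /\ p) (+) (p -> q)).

~1 = 1 − 1.000 = 0.000
p (+) q = min(1, 0.103 + 0.241) = min(1, 0.344) = 0.344
(p (+) q) (+) p = min(1, 0.344 + 0.103) = min(1, 0.447) = 0.447
((p (+) q) (+) p) /\ p = min(0.447, 0.103) = 0.103
p -> q = min(1, 1 − 0.103 + 0.241) = min(1, 1.138) = 1.000
(((p (+) q) (+) p) /\ p) (+) (p -> q) = min(1, 0.103 + 1.000) = min(1, 1.103) = 1.000
~1 -> ((((p (+) q) (+) p) /\ p) (+) (p -> q)) = min(1, 1 − 0.000 + 1.000) = min(1, 2.000) = 1.000

1.000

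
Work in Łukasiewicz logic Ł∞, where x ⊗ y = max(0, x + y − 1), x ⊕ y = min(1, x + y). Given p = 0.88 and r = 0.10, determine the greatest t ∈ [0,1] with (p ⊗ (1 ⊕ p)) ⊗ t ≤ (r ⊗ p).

0.12

1 ⊕ p = min(1, 1.00 + 0.88) = min(1, 1.88) = 1.00
p ⊗ (1 ⊕ p) = max(0, 0.88 + 1.00 − 1) = max(0, 0.88) = 0.88
So the left factor is p ⊗ (1 ⊕ p) = 0.88.
r ⊗ p = max(0, 0.10 + 0.88 − 1) = max(0, -0.02) = 0.00
So the right-hand bound is r ⊗ p = 0.00.
The residuum of the Łukasiewicz t-norm gives the supremum: min(1, 1 − 0.88 + 0.00).
1 − 0.88 + 0.00 = 0.12, so t = min(1, 0.12) = 0.12.
Check: 0.88 ⊗ 0.12 = max(0, 0.00) = 0.00 ≤ 0.00.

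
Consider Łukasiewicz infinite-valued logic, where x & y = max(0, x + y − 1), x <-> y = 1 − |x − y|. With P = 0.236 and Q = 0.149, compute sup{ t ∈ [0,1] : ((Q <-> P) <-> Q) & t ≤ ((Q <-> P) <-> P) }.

1.000

Q <-> P = 1 − |0.149 − 0.236| = 1 − 0.087 = 0.913
(Q <-> P) <-> Q = 1 − |0.913 − 0.149| = 1 − 0.764 = 0.236
So the left factor is (Q <-> P) <-> Q = 0.236.
(Q <-> P) <-> P = 1 − |0.913 − 0.236| = 1 − 0.677 = 0.323
So the right-hand bound is (Q <-> P) <-> P = 0.323.
The residuum of the Łukasiewicz t-norm gives the supremum: min(1, 1 − 0.236 + 0.323).
1 − 0.236 + 0.323 = 1.087, so t = min(1, 1.087) = 1.000.
Check: 0.236 & 1.000 = max(0, 0.236) = 0.236 ≤ 0.323.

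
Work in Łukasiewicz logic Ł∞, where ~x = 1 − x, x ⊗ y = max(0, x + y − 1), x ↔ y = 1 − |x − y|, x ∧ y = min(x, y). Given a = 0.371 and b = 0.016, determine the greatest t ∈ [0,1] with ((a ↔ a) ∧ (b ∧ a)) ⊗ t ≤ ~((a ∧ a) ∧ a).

a ↔ a = 1 − |0.371 − 0.371| = 1 − 0.000 = 1.000
b ∧ a = min(0.016, 0.371) = 0.016
(a ↔ a) ∧ (b ∧ a) = min(1.000, 0.016) = 0.016
So the left factor is (a ↔ a) ∧ (b ∧ a) = 0.016.
a ∧ a = min(0.371, 0.371) = 0.371
(a ∧ a) ∧ a = min(0.371, 0.371) = 0.371
~((a ∧ a) ∧ a) = 1 − 0.371 = 0.629
So the right-hand bound is ~((a ∧ a) ∧ a) = 0.629.
The residuum of the Łukasiewicz t-norm gives the supremum: min(1, 1 − 0.016 + 0.629).
1 − 0.016 + 0.629 = 1.613, so t = min(1, 1.613) = 1.000.
Check: 0.016 ⊗ 1.000 = max(0, 0.016) = 0.016 ≤ 0.629.

1.000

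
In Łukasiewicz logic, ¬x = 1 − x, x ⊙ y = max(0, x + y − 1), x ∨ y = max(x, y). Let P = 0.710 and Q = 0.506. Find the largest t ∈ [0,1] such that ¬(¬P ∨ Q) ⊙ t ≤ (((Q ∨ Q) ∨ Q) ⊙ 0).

¬P = 1 − 0.710 = 0.290
¬P ∨ Q = max(0.290, 0.506) = 0.506
¬(¬P ∨ Q) = 1 − 0.506 = 0.494
So the left factor is ¬(¬P ∨ Q) = 0.494.
Q ∨ Q = max(0.506, 0.506) = 0.506
(Q ∨ Q) ∨ Q = max(0.506, 0.506) = 0.506
((Q ∨ Q) ∨ Q) ⊙ 0 = max(0, 0.506 + 0.000 − 1) = max(0, -0.494) = 0.000
So the right-hand bound is ((Q ∨ Q) ∨ Q) ⊙ 0 = 0.000.
The residuum of the Łukasiewicz t-norm gives the supremum: min(1, 1 − 0.494 + 0.000).
1 − 0.494 + 0.000 = 0.506, so t = min(1, 0.506) = 0.506.
Check: 0.494 ⊙ 0.506 = max(0, 0.000) = 0.000 ≤ 0.000.

0.506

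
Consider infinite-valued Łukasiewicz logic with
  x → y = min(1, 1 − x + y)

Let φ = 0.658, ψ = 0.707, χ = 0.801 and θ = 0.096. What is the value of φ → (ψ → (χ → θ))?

χ → θ = min(1, 1 − 0.801 + 0.096) = min(1, 0.295) = 0.295
ψ → (χ → θ) = min(1, 1 − 0.707 + 0.295) = min(1, 0.588) = 0.588
φ → (ψ → (χ → θ)) = min(1, 1 − 0.658 + 0.588) = min(1, 0.930) = 0.930

0.930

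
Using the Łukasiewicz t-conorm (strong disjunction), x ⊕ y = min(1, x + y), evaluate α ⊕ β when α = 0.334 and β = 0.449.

α ⊕ β = min(1, 0.334 + 0.449) = min(1, 0.783) = 0.783
For comparison, the Gödel t-conorm max(x, y) would give 0.449.

0.783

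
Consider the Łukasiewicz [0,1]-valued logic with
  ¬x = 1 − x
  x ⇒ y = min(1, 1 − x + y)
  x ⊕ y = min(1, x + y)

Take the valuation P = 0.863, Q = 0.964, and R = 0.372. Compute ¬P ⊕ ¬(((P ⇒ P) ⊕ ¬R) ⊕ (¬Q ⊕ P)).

¬P = 1 − 0.863 = 0.137
P ⇒ P = min(1, 1 − 0.863 + 0.863) = min(1, 1.000) = 1.000
¬R = 1 − 0.372 = 0.628
(P ⇒ P) ⊕ ¬R = min(1, 1.000 + 0.628) = min(1, 1.628) = 1.000
¬Q = 1 − 0.964 = 0.036
¬Q ⊕ P = min(1, 0.036 + 0.863) = min(1, 0.899) = 0.899
((P ⇒ P) ⊕ ¬R) ⊕ (¬Q ⊕ P) = min(1, 1.000 + 0.899) = min(1, 1.899) = 1.000
¬(((P ⇒ P) ⊕ ¬R) ⊕ (¬Q ⊕ P)) = 1 − 1.000 = 0.000
¬P ⊕ ¬(((P ⇒ P) ⊕ ¬R) ⊕ (¬Q ⊕ P)) = min(1, 0.137 + 0.000) = min(1, 0.137) = 0.137

0.137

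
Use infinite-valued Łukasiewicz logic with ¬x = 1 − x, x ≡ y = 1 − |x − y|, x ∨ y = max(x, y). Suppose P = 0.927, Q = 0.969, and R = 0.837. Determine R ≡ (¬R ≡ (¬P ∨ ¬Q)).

0.927

¬R = 1 − 0.837 = 0.163
¬P = 1 − 0.927 = 0.073
¬Q = 1 − 0.969 = 0.031
¬P ∨ ¬Q = max(0.073, 0.031) = 0.073
¬R ≡ (¬P ∨ ¬Q) = 1 − |0.163 − 0.073| = 1 − 0.090 = 0.910
R ≡ (¬R ≡ (¬P ∨ ¬Q)) = 1 − |0.837 − 0.910| = 1 − 0.073 = 0.927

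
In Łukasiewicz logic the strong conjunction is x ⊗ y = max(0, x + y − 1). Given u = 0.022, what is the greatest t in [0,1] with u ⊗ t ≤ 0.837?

1.000

The residuum of the Łukasiewicz t-norm gives the supremum: min(1, 1 − 0.022 + 0.837).
1 − 0.022 + 0.837 = 1.815, so t = min(1, 1.815) = 1.000.
Check: 0.022 ⊗ 1.000 = max(0, 0.022) = 0.022 ≤ 0.837.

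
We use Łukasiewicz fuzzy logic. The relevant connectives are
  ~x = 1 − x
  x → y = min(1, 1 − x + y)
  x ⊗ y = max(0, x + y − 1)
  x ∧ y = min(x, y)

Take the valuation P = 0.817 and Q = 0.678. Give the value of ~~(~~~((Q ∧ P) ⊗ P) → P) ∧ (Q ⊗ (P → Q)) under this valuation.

0.539

Q ∧ P = min(0.678, 0.817) = 0.678
(Q ∧ P) ⊗ P = max(0, 0.678 + 0.817 − 1) = max(0, 0.495) = 0.495
~((Q ∧ P) ⊗ P) = 1 − 0.495 = 0.505
~~((Q ∧ P) ⊗ P) = 1 − 0.505 = 0.495
~~~((Q ∧ P) ⊗ P) = 1 − 0.495 = 0.505
~~~((Q ∧ P) ⊗ P) → P = min(1, 1 − 0.505 + 0.817) = min(1, 1.312) = 1.000
~(~~~((Q ∧ P) ⊗ P) → P) = 1 − 1.000 = 0.000
~~(~~~((Q ∧ P) ⊗ P) → P) = 1 − 0.000 = 1.000
P → Q = min(1, 1 − 0.817 + 0.678) = min(1, 0.861) = 0.861
Q ⊗ (P → Q) = max(0, 0.678 + 0.861 − 1) = max(0, 0.539) = 0.539
~~(~~~((Q ∧ P) ⊗ P) → P) ∧ (Q ⊗ (P → Q)) = min(1.000, 0.539) = 0.539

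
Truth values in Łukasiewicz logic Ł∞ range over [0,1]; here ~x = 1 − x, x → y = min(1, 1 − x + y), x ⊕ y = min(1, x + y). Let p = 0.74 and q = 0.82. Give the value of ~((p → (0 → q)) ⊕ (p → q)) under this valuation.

0.00

0 → q = min(1, 1 − 0.00 + 0.82) = min(1, 1.82) = 1.00
p → (0 → q) = min(1, 1 − 0.74 + 1.00) = min(1, 1.26) = 1.00
p → q = min(1, 1 − 0.74 + 0.82) = min(1, 1.08) = 1.00
(p → (0 → q)) ⊕ (p → q) = min(1, 1.00 + 1.00) = min(1, 2.00) = 1.00
~((p → (0 → q)) ⊕ (p → q)) = 1 − 1.00 = 0.00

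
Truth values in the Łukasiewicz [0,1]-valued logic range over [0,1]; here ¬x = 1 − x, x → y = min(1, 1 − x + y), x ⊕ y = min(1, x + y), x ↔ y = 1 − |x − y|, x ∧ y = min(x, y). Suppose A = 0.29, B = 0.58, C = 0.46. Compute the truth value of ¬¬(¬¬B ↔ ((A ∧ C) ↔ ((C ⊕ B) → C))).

0.75

¬B = 1 − 0.58 = 0.42
¬¬B = 1 − 0.42 = 0.58
A ∧ C = min(0.29, 0.46) = 0.29
C ⊕ B = min(1, 0.46 + 0.58) = min(1, 1.04) = 1.00
(C ⊕ B) → C = min(1, 1 − 1.00 + 0.46) = min(1, 0.46) = 0.46
(A ∧ C) ↔ ((C ⊕ B) → C) = 1 − |0.29 − 0.46| = 1 − 0.17 = 0.83
¬¬B ↔ ((A ∧ C) ↔ ((C ⊕ B) → C)) = 1 − |0.58 − 0.83| = 1 − 0.25 = 0.75
¬(¬¬B ↔ ((A ∧ C) ↔ ((C ⊕ B) → C))) = 1 − 0.75 = 0.25
¬¬(¬¬B ↔ ((A ∧ C) ↔ ((C ⊕ B) → C))) = 1 − 0.25 = 0.75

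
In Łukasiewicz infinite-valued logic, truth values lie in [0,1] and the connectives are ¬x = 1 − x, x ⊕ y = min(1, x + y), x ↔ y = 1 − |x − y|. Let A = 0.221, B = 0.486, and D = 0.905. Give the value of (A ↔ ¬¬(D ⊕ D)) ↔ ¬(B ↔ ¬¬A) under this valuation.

D ⊕ D = min(1, 0.905 + 0.905) = min(1, 1.810) = 1.000
¬(D ⊕ D) = 1 − 1.000 = 0.000
¬¬(D ⊕ D) = 1 − 0.000 = 1.000
A ↔ ¬¬(D ⊕ D) = 1 − |0.221 − 1.000| = 1 − 0.779 = 0.221
¬A = 1 − 0.221 = 0.779
¬¬A = 1 − 0.779 = 0.221
B ↔ ¬¬A = 1 − |0.486 − 0.221| = 1 − 0.265 = 0.735
¬(B ↔ ¬¬A) = 1 − 0.735 = 0.265
(A ↔ ¬¬(D ⊕ D)) ↔ ¬(B ↔ ¬¬A) = 1 − |0.221 − 0.265| = 1 − 0.044 = 0.956

0.956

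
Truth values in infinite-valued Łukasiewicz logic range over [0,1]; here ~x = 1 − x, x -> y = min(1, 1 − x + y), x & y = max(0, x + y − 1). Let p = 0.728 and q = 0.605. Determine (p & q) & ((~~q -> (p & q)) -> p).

0.333

p & q = max(0, 0.728 + 0.605 − 1) = max(0, 0.333) = 0.333
~q = 1 − 0.605 = 0.395
~~q = 1 − 0.395 = 0.605
~~q -> (p & q) = min(1, 1 − 0.605 + 0.333) = min(1, 0.728) = 0.728
(~~q -> (p & q)) -> p = min(1, 1 − 0.728 + 0.728) = min(1, 1.000) = 1.000
(p & q) & ((~~q -> (p & q)) -> p) = max(0, 0.333 + 1.000 − 1) = max(0, 0.333) = 0.333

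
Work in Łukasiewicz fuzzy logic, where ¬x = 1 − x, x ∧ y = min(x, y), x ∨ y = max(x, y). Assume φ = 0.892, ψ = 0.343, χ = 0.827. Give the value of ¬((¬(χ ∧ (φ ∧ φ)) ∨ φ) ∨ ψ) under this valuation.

φ ∧ φ = min(0.892, 0.892) = 0.892
χ ∧ (φ ∧ φ) = min(0.827, 0.892) = 0.827
¬(χ ∧ (φ ∧ φ)) = 1 − 0.827 = 0.173
¬(χ ∧ (φ ∧ φ)) ∨ φ = max(0.173, 0.892) = 0.892
(¬(χ ∧ (φ ∧ φ)) ∨ φ) ∨ ψ = max(0.892, 0.343) = 0.892
¬((¬(χ ∧ (φ ∧ φ)) ∨ φ) ∨ ψ) = 1 − 0.892 = 0.108

0.108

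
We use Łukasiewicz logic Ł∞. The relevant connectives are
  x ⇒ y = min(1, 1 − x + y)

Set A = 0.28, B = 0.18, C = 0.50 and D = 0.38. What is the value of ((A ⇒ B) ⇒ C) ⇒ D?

0.78

A ⇒ B = min(1, 1 − 0.28 + 0.18) = min(1, 0.90) = 0.90
(A ⇒ B) ⇒ C = min(1, 1 − 0.90 + 0.50) = min(1, 0.60) = 0.60
((A ⇒ B) ⇒ C) ⇒ D = min(1, 1 − 0.60 + 0.38) = min(1, 0.78) = 0.78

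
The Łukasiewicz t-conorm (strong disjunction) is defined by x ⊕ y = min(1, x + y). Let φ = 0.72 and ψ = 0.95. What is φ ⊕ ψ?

φ ⊕ ψ = min(1, 0.72 + 0.95) = min(1, 1.67) = 1.00
For comparison, the Gödel t-conorm max(x, y) would give 0.95.

1.00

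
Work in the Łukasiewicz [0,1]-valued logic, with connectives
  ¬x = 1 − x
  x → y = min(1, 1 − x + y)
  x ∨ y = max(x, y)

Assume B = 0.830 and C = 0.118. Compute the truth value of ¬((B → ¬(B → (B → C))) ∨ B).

0.170

B → C = min(1, 1 − 0.830 + 0.118) = min(1, 0.288) = 0.288
B → (B → C) = min(1, 1 − 0.830 + 0.288) = min(1, 0.458) = 0.458
¬(B → (B → C)) = 1 − 0.458 = 0.542
B → ¬(B → (B → C)) = min(1, 1 − 0.830 + 0.542) = min(1, 0.712) = 0.712
(B → ¬(B → (B → C))) ∨ B = max(0.712, 0.830) = 0.830
¬((B → ¬(B → (B → C))) ∨ B) = 1 − 0.830 = 0.170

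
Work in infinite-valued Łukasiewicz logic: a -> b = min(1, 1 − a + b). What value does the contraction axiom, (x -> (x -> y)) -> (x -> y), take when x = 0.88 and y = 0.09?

0.88

x -> y = min(1, 1 − 0.88 + 0.09) = min(1, 0.21) = 0.21
x -> (x -> y) = min(1, 1 − 0.88 + 0.21) = min(1, 0.33) = 0.33
(x -> (x -> y)) -> (x -> y) = min(1, 1 − 0.33 + 0.21) = min(1, 0.88) = 0.88
(The value 0.88 < 1 shows this instance is not satisfied; fails in Ł∞ (the t-norm is not idempotent).)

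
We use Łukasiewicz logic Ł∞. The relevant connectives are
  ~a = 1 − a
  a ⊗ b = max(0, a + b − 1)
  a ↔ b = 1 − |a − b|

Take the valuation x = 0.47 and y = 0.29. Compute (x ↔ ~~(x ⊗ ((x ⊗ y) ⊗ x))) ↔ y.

x ⊗ y = max(0, 0.47 + 0.29 − 1) = max(0, -0.24) = 0.00
(x ⊗ y) ⊗ x = max(0, 0.00 + 0.47 − 1) = max(0, -0.53) = 0.00
x ⊗ ((x ⊗ y) ⊗ x) = max(0, 0.47 + 0.00 − 1) = max(0, -0.53) = 0.00
~(x ⊗ ((x ⊗ y) ⊗ x)) = 1 − 0.00 = 1.00
~~(x ⊗ ((x ⊗ y) ⊗ x)) = 1 − 1.00 = 0.00
x ↔ ~~(x ⊗ ((x ⊗ y) ⊗ x)) = 1 − |0.47 − 0.00| = 1 − 0.47 = 0.53
(x ↔ ~~(x ⊗ ((x ⊗ y) ⊗ x))) ↔ y = 1 − |0.53 − 0.29| = 1 − 0.24 = 0.76

0.76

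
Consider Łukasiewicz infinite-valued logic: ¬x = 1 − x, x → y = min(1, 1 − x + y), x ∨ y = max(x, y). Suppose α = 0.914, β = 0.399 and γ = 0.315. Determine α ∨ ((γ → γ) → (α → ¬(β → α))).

γ → γ = min(1, 1 − 0.315 + 0.315) = min(1, 1.000) = 1.000
β → α = min(1, 1 − 0.399 + 0.914) = min(1, 1.515) = 1.000
¬(β → α) = 1 − 1.000 = 0.000
α → ¬(β → α) = min(1, 1 − 0.914 + 0.000) = min(1, 0.086) = 0.086
(γ → γ) → (α → ¬(β → α)) = min(1, 1 − 1.000 + 0.086) = min(1, 0.086) = 0.086
α ∨ ((γ → γ) → (α → ¬(β → α))) = max(0.914, 0.086) = 0.914

0.914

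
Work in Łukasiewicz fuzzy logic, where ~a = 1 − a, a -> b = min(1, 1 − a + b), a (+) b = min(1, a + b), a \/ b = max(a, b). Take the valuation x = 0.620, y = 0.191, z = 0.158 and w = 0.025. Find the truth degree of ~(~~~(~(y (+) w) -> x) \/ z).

0.836

y (+) w = min(1, 0.191 + 0.025) = min(1, 0.216) = 0.216
~(y (+) w) = 1 − 0.216 = 0.784
~(y (+) w) -> x = min(1, 1 − 0.784 + 0.620) = min(1, 0.836) = 0.836
~(~(y (+) w) -> x) = 1 − 0.836 = 0.164
~~(~(y (+) w) -> x) = 1 − 0.164 = 0.836
~~~(~(y (+) w) -> x) = 1 − 0.836 = 0.164
~~~(~(y (+) w) -> x) \/ z = max(0.164, 0.158) = 0.164
~(~~~(~(y (+) w) -> x) \/ z) = 1 − 0.164 = 0.836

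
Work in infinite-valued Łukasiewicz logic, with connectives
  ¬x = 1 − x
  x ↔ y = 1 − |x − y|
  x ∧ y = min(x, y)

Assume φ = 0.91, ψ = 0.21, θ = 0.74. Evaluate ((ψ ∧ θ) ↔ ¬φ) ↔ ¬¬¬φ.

ψ ∧ θ = min(0.21, 0.74) = 0.21
¬φ = 1 − 0.91 = 0.09
(ψ ∧ θ) ↔ ¬φ = 1 − |0.21 − 0.09| = 1 − 0.12 = 0.88
¬¬φ = 1 − 0.09 = 0.91
¬¬¬φ = 1 − 0.91 = 0.09
((ψ ∧ θ) ↔ ¬φ) ↔ ¬¬¬φ = 1 − |0.88 − 0.09| = 1 − 0.79 = 0.21

0.21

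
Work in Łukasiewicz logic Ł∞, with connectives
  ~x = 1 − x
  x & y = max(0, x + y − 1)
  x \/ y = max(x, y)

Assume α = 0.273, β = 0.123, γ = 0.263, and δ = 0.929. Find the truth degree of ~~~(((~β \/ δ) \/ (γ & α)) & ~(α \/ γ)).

~β = 1 − 0.123 = 0.877
~β \/ δ = max(0.877, 0.929) = 0.929
γ & α = max(0, 0.263 + 0.273 − 1) = max(0, -0.464) = 0.000
(~β \/ δ) \/ (γ & α) = max(0.929, 0.000) = 0.929
α \/ γ = max(0.273, 0.263) = 0.273
~(α \/ γ) = 1 − 0.273 = 0.727
((~β \/ δ) \/ (γ & α)) & ~(α \/ γ) = max(0, 0.929 + 0.727 − 1) = max(0, 0.656) = 0.656
~(((~β \/ δ) \/ (γ & α)) & ~(α \/ γ)) = 1 − 0.656 = 0.344
~~(((~β \/ δ) \/ (γ & α)) & ~(α \/ γ)) = 1 − 0.344 = 0.656
~~~(((~β \/ δ) \/ (γ & α)) & ~(α \/ γ)) = 1 − 0.656 = 0.344

0.344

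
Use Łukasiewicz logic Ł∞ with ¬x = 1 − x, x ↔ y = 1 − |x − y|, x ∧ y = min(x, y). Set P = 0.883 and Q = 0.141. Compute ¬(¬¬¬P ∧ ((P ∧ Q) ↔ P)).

¬P = 1 − 0.883 = 0.117
¬¬P = 1 − 0.117 = 0.883
¬¬¬P = 1 − 0.883 = 0.117
P ∧ Q = min(0.883, 0.141) = 0.141
(P ∧ Q) ↔ P = 1 − |0.141 − 0.883| = 1 − 0.742 = 0.258
¬¬¬P ∧ ((P ∧ Q) ↔ P) = min(0.117, 0.258) = 0.117
¬(¬¬¬P ∧ ((P ∧ Q) ↔ P)) = 1 − 0.117 = 0.883

0.883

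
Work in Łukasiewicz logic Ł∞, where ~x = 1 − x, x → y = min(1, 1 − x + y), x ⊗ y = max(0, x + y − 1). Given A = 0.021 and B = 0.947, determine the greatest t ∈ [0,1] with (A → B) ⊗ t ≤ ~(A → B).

A → B = min(1, 1 − 0.021 + 0.947) = min(1, 1.926) = 1.000
So the left factor is A → B = 1.000.
~(A → B) = 1 − 1.000 = 0.000
So the right-hand bound is ~(A → B) = 0.000.
The residuum of the Łukasiewicz t-norm gives the supremum: min(1, 1 − 1.000 + 0.000).
1 − 1.000 + 0.000 = 0.000, so t = min(1, 0.000) = 0.000.
Check: 1.000 ⊗ 0.000 = max(0, 0.000) = 0.000 ≤ 0.000.

0.000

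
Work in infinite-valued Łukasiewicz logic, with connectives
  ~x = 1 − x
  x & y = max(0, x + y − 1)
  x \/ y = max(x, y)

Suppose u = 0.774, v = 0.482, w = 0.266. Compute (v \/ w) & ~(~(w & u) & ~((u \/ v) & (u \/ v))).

0.070

v \/ w = max(0.482, 0.266) = 0.482
w & u = max(0, 0.266 + 0.774 − 1) = max(0, 0.040) = 0.040
~(w & u) = 1 − 0.040 = 0.960
u \/ v = max(0.774, 0.482) = 0.774
(u \/ v) & (u \/ v) = max(0, 0.774 + 0.774 − 1) = max(0, 0.548) = 0.548
~((u \/ v) & (u \/ v)) = 1 − 0.548 = 0.452
~(w & u) & ~((u \/ v) & (u \/ v)) = max(0, 0.960 + 0.452 − 1) = max(0, 0.412) = 0.412
~(~(w & u) & ~((u \/ v) & (u \/ v))) = 1 − 0.412 = 0.588
(v \/ w) & ~(~(w & u) & ~((u \/ v) & (u \/ v))) = max(0, 0.482 + 0.588 − 1) = max(0, 0.070) = 0.070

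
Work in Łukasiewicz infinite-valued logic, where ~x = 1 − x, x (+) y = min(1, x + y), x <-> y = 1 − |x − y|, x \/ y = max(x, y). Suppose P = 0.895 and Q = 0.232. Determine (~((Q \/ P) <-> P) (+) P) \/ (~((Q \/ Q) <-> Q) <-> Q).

Q \/ P = max(0.232, 0.895) = 0.895
(Q \/ P) <-> P = 1 − |0.895 − 0.895| = 1 − 0.000 = 1.000
~((Q \/ P) <-> P) = 1 − 1.000 = 0.000
~((Q \/ P) <-> P) (+) P = min(1, 0.000 + 0.895) = min(1, 0.895) = 0.895
Q \/ Q = max(0.232, 0.232) = 0.232
(Q \/ Q) <-> Q = 1 − |0.232 − 0.232| = 1 − 0.000 = 1.000
~((Q \/ Q) <-> Q) = 1 − 1.000 = 0.000
~((Q \/ Q) <-> Q) <-> Q = 1 − |0.000 − 0.232| = 1 − 0.232 = 0.768
(~((Q \/ P) <-> P) (+) P) \/ (~((Q \/ Q) <-> Q) <-> Q) = max(0.895, 0.768) = 0.895

0.895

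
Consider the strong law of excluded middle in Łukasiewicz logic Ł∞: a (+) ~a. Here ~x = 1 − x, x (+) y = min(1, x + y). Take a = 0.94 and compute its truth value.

~a = 1 − 0.94 = 0.06
a (+) ~a = min(1, 0.94 + 0.06) = min(1, 1.00) = 1.00
(As expected: always 1 in Ł∞ since a ⊕ (1−a) = 1.)

1.00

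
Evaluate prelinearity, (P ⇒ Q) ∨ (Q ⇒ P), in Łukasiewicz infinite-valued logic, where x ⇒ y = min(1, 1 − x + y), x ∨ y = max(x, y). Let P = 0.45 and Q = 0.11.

1.00

P ⇒ Q = min(1, 1 − 0.45 + 0.11) = min(1, 0.66) = 0.66
Q ⇒ P = min(1, 1 − 0.11 + 0.45) = min(1, 1.34) = 1.00
(P ⇒ Q) ∨ (Q ⇒ P) = max(0.66, 1.00) = 1.00
(As expected: a Ł∞-tautology — holds in every MV-chain.)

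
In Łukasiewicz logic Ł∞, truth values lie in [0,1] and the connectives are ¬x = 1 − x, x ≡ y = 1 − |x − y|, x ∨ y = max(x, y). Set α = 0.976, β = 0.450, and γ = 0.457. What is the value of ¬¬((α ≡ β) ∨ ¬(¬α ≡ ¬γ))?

α ≡ β = 1 − |0.976 − 0.450| = 1 − 0.526 = 0.474
¬α = 1 − 0.976 = 0.024
¬γ = 1 − 0.457 = 0.543
¬α ≡ ¬γ = 1 − |0.024 − 0.543| = 1 − 0.519 = 0.481
¬(¬α ≡ ¬γ) = 1 − 0.481 = 0.519
(α ≡ β) ∨ ¬(¬α ≡ ¬γ) = max(0.474, 0.519) = 0.519
¬((α ≡ β) ∨ ¬(¬α ≡ ¬γ)) = 1 − 0.519 = 0.481
¬¬((α ≡ β) ∨ ¬(¬α ≡ ¬γ)) = 1 − 0.481 = 0.519

0.519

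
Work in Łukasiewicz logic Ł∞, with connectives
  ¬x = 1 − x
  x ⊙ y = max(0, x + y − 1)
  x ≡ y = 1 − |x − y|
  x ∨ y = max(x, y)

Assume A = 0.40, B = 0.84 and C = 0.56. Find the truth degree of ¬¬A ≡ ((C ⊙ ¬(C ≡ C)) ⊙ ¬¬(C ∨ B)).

0.60

¬A = 1 − 0.40 = 0.60
¬¬A = 1 − 0.60 = 0.40
C ≡ C = 1 − |0.56 − 0.56| = 1 − 0.00 = 1.00
¬(C ≡ C) = 1 − 1.00 = 0.00
C ⊙ ¬(C ≡ C) = max(0, 0.56 + 0.00 − 1) = max(0, -0.44) = 0.00
C ∨ B = max(0.56, 0.84) = 0.84
¬(C ∨ B) = 1 − 0.84 = 0.16
¬¬(C ∨ B) = 1 − 0.16 = 0.84
(C ⊙ ¬(C ≡ C)) ⊙ ¬¬(C ∨ B) = max(0, 0.00 + 0.84 − 1) = max(0, -0.16) = 0.00
¬¬A ≡ ((C ⊙ ¬(C ≡ C)) ⊙ ¬¬(C ∨ B)) = 1 − |0.40 − 0.00| = 1 − 0.40 = 0.60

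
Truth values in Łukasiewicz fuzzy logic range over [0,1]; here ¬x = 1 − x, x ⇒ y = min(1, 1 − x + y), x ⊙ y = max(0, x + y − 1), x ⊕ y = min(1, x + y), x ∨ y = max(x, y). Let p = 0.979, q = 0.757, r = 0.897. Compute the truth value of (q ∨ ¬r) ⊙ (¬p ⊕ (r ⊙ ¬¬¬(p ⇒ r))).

0.000

¬r = 1 − 0.897 = 0.103
q ∨ ¬r = max(0.757, 0.103) = 0.757
¬p = 1 − 0.979 = 0.021
p ⇒ r = min(1, 1 − 0.979 + 0.897) = min(1, 0.918) = 0.918
¬(p ⇒ r) = 1 − 0.918 = 0.082
¬¬(p ⇒ r) = 1 − 0.082 = 0.918
¬¬¬(p ⇒ r) = 1 − 0.918 = 0.082
r ⊙ ¬¬¬(p ⇒ r) = max(0, 0.897 + 0.082 − 1) = max(0, -0.021) = 0.000
¬p ⊕ (r ⊙ ¬¬¬(p ⇒ r)) = min(1, 0.021 + 0.000) = min(1, 0.021) = 0.021
(q ∨ ¬r) ⊙ (¬p ⊕ (r ⊙ ¬¬¬(p ⇒ r))) = max(0, 0.757 + 0.021 − 1) = max(0, -0.222) = 0.000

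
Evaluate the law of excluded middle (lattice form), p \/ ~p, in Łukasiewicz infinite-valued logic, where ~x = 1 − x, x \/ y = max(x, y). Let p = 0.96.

0.96

~p = 1 − 0.96 = 0.04
p \/ ~p = max(0.96, 0.04) = 0.96
(The value 0.96 < 1 shows this instance is not satisfied; not a Ł∞-tautology — its value is max(a, 1−a).)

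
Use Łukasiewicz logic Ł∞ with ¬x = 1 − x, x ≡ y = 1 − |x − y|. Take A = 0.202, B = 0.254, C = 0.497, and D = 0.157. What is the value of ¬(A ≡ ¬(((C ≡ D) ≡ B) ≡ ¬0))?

C ≡ D = 1 − |0.497 − 0.157| = 1 − 0.340 = 0.660
(C ≡ D) ≡ B = 1 − |0.660 − 0.254| = 1 − 0.406 = 0.594
¬0 = 1 − 0.000 = 1.000
((C ≡ D) ≡ B) ≡ ¬0 = 1 − |0.594 − 1.000| = 1 − 0.406 = 0.594
¬(((C ≡ D) ≡ B) ≡ ¬0) = 1 − 0.594 = 0.406
A ≡ ¬(((C ≡ D) ≡ B) ≡ ¬0) = 1 − |0.202 − 0.406| = 1 − 0.204 = 0.796
¬(A ≡ ¬(((C ≡ D) ≡ B) ≡ ¬0)) = 1 − 0.796 = 0.204

0.204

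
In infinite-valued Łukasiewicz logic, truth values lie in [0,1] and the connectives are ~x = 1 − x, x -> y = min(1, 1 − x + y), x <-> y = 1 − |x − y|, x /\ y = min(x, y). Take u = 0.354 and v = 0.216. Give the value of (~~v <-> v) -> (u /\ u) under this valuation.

0.354

~v = 1 − 0.216 = 0.784
~~v = 1 − 0.784 = 0.216
~~v <-> v = 1 − |0.216 − 0.216| = 1 − 0.000 = 1.000
u /\ u = min(0.354, 0.354) = 0.354
(~~v <-> v) -> (u /\ u) = min(1, 1 − 1.000 + 0.354) = min(1, 0.354) = 0.354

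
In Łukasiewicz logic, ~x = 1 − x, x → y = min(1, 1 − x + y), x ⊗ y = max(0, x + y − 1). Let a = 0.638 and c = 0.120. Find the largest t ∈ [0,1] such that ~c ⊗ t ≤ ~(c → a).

~c = 1 − 0.120 = 0.880
So the left factor is ~c = 0.880.
c → a = min(1, 1 − 0.120 + 0.638) = min(1, 1.518) = 1.000
~(c → a) = 1 − 1.000 = 0.000
So the right-hand bound is ~(c → a) = 0.000.
The residuum of the Łukasiewicz t-norm gives the supremum: min(1, 1 − 0.880 + 0.000).
1 − 0.880 + 0.000 = 0.120, so t = min(1, 0.120) = 0.120.
Check: 0.880 ⊗ 0.120 = max(0, 0.000) = 0.000 ≤ 0.000.

0.120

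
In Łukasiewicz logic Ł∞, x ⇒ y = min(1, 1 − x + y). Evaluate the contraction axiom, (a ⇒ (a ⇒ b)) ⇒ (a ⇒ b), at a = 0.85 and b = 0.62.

a ⇒ b = min(1, 1 − 0.85 + 0.62) = min(1, 0.77) = 0.77
a ⇒ (a ⇒ b) = min(1, 1 − 0.85 + 0.77) = min(1, 0.92) = 0.92
(a ⇒ (a ⇒ b)) ⇒ (a ⇒ b) = min(1, 1 − 0.92 + 0.77) = min(1, 0.85) = 0.85
(The value 0.85 < 1 shows this instance is not satisfied; fails in Ł∞ (the t-norm is not idempotent).)

0.85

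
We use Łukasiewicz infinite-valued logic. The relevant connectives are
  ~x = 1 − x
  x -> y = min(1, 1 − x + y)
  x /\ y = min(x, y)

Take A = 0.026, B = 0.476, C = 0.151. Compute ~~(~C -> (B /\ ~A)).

0.627

~C = 1 − 0.151 = 0.849
~A = 1 − 0.026 = 0.974
B /\ ~A = min(0.476, 0.974) = 0.476
~C -> (B /\ ~A) = min(1, 1 − 0.849 + 0.476) = min(1, 0.627) = 0.627
~(~C -> (B /\ ~A)) = 1 − 0.627 = 0.373
~~(~C -> (B /\ ~A)) = 1 − 0.373 = 0.627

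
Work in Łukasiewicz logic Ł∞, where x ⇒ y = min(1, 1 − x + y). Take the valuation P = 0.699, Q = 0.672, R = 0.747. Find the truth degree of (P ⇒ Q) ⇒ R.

0.774

P ⇒ Q = min(1, 1 − 0.699 + 0.672) = min(1, 0.973) = 0.973
(P ⇒ Q) ⇒ R = min(1, 1 − 0.973 + 0.747) = min(1, 0.774) = 0.774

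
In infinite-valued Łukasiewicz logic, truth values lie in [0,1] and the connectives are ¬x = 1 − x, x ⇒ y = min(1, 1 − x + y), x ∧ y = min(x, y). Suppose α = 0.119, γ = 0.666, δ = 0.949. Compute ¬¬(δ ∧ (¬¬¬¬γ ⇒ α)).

¬γ = 1 − 0.666 = 0.334
¬¬γ = 1 − 0.334 = 0.666
¬¬¬γ = 1 − 0.666 = 0.334
¬¬¬¬γ = 1 − 0.334 = 0.666
¬¬¬¬γ ⇒ α = min(1, 1 − 0.666 + 0.119) = min(1, 0.453) = 0.453
δ ∧ (¬¬¬¬γ ⇒ α) = min(0.949, 0.453) = 0.453
¬(δ ∧ (¬¬¬¬γ ⇒ α)) = 1 − 0.453 = 0.547
¬¬(δ ∧ (¬¬¬¬γ ⇒ α)) = 1 − 0.547 = 0.453

0.453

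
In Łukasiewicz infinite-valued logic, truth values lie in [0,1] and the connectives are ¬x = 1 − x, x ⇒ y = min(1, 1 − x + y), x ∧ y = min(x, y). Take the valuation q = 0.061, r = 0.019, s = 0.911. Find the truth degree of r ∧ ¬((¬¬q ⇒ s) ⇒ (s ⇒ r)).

¬q = 1 − 0.061 = 0.939
¬¬q = 1 − 0.939 = 0.061
¬¬q ⇒ s = min(1, 1 − 0.061 + 0.911) = min(1, 1.850) = 1.000
s ⇒ r = min(1, 1 − 0.911 + 0.019) = min(1, 0.108) = 0.108
(¬¬q ⇒ s) ⇒ (s ⇒ r) = min(1, 1 − 1.000 + 0.108) = min(1, 0.108) = 0.108
¬((¬¬q ⇒ s) ⇒ (s ⇒ r)) = 1 − 0.108 = 0.892
r ∧ ¬((¬¬q ⇒ s) ⇒ (s ⇒ r)) = min(0.019, 0.892) = 0.019

0.019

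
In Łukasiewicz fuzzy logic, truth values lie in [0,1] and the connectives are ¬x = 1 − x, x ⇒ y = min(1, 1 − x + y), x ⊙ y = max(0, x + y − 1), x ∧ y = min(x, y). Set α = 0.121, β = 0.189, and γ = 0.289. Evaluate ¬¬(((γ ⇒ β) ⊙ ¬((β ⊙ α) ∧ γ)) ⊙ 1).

0.900

γ ⇒ β = min(1, 1 − 0.289 + 0.189) = min(1, 0.900) = 0.900
β ⊙ α = max(0, 0.189 + 0.121 − 1) = max(0, -0.690) = 0.000
(β ⊙ α) ∧ γ = min(0.000, 0.289) = 0.000
¬((β ⊙ α) ∧ γ) = 1 − 0.000 = 1.000
(γ ⇒ β) ⊙ ¬((β ⊙ α) ∧ γ) = max(0, 0.900 + 1.000 − 1) = max(0, 0.900) = 0.900
((γ ⇒ β) ⊙ ¬((β ⊙ α) ∧ γ)) ⊙ 1 = max(0, 0.900 + 1.000 − 1) = max(0, 0.900) = 0.900
¬(((γ ⇒ β) ⊙ ¬((β ⊙ α) ∧ γ)) ⊙ 1) = 1 − 0.900 = 0.100
¬¬(((γ ⇒ β) ⊙ ¬((β ⊙ α) ∧ γ)) ⊙ 1) = 1 − 0.100 = 0.900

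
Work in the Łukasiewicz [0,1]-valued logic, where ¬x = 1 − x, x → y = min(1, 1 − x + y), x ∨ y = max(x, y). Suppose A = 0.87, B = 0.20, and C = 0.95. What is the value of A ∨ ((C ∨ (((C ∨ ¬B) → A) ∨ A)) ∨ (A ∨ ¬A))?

0.95

¬B = 1 − 0.20 = 0.80
C ∨ ¬B = max(0.95, 0.80) = 0.95
(C ∨ ¬B) → A = min(1, 1 − 0.95 + 0.87) = min(1, 0.92) = 0.92
((C ∨ ¬B) → A) ∨ A = max(0.92, 0.87) = 0.92
C ∨ (((C ∨ ¬B) → A) ∨ A) = max(0.95, 0.92) = 0.95
¬A = 1 − 0.87 = 0.13
A ∨ ¬A = max(0.87, 0.13) = 0.87
(C ∨ (((C ∨ ¬B) → A) ∨ A)) ∨ (A ∨ ¬A) = max(0.95, 0.87) = 0.95
A ∨ ((C ∨ (((C ∨ ¬B) → A) ∨ A)) ∨ (A ∨ ¬A)) = max(0.87, 0.95) = 0.95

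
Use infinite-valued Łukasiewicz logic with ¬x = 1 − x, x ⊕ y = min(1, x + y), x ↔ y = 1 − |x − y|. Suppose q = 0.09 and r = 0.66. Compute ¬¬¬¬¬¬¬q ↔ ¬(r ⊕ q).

¬q = 1 − 0.09 = 0.91
¬¬q = 1 − 0.91 = 0.09
¬¬¬q = 1 − 0.09 = 0.91
¬¬¬¬q = 1 − 0.91 = 0.09
¬¬¬¬¬q = 1 − 0.09 = 0.91
¬¬¬¬¬¬q = 1 − 0.91 = 0.09
¬¬¬¬¬¬¬q = 1 − 0.09 = 0.91
r ⊕ q = min(1, 0.66 + 0.09) = min(1, 0.75) = 0.75
¬(r ⊕ q) = 1 − 0.75 = 0.25
¬¬¬¬¬¬¬q ↔ ¬(r ⊕ q) = 1 − |0.91 − 0.25| = 1 − 0.66 = 0.34

0.34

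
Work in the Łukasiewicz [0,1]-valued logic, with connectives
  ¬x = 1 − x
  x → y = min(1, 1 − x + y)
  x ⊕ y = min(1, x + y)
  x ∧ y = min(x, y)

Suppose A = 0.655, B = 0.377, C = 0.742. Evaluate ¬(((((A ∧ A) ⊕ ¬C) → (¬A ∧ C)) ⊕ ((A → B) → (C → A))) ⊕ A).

A ∧ A = min(0.655, 0.655) = 0.655
¬C = 1 − 0.742 = 0.258
(A ∧ A) ⊕ ¬C = min(1, 0.655 + 0.258) = min(1, 0.913) = 0.913
¬A = 1 − 0.655 = 0.345
¬A ∧ C = min(0.345, 0.742) = 0.345
((A ∧ A) ⊕ ¬C) → (¬A ∧ C) = min(1, 1 − 0.913 + 0.345) = min(1, 0.432) = 0.432
A → B = min(1, 1 − 0.655 + 0.377) = min(1, 0.722) = 0.722
C → A = min(1, 1 − 0.742 + 0.655) = min(1, 0.913) = 0.913
(A → B) → (C → A) = min(1, 1 − 0.722 + 0.913) = min(1, 1.191) = 1.000
(((A ∧ A) ⊕ ¬C) → (¬A ∧ C)) ⊕ ((A → B) → (C → A)) = min(1, 0.432 + 1.000) = min(1, 1.432) = 1.000
((((A ∧ A) ⊕ ¬C) → (¬A ∧ C)) ⊕ ((A → B) → (C → A))) ⊕ A = min(1, 1.000 + 0.655) = min(1, 1.655) = 1.000
¬(((((A ∧ A) ⊕ ¬C) → (¬A ∧ C)) ⊕ ((A → B) → (C → A))) ⊕ A) = 1 − 1.000 = 0.000

0.000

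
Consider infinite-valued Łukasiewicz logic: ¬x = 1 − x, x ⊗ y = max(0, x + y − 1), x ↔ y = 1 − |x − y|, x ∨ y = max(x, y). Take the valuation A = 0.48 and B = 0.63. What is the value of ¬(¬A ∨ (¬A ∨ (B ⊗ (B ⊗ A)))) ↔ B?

¬A = 1 − 0.48 = 0.52
B ⊗ A = max(0, 0.63 + 0.48 − 1) = max(0, 0.11) = 0.11
B ⊗ (B ⊗ A) = max(0, 0.63 + 0.11 − 1) = max(0, -0.26) = 0.00
¬A ∨ (B ⊗ (B ⊗ A)) = max(0.52, 0.00) = 0.52
¬A ∨ (¬A ∨ (B ⊗ (B ⊗ A))) = max(0.52, 0.52) = 0.52
¬(¬A ∨ (¬A ∨ (B ⊗ (B ⊗ A)))) = 1 − 0.52 = 0.48
¬(¬A ∨ (¬A ∨ (B ⊗ (B ⊗ A)))) ↔ B = 1 − |0.48 − 0.63| = 1 − 0.15 = 0.85

0.85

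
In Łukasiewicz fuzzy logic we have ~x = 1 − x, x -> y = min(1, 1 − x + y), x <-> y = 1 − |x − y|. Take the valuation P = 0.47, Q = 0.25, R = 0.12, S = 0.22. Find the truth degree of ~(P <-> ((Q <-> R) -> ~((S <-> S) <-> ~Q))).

0.09

Q <-> R = 1 − |0.25 − 0.12| = 1 − 0.13 = 0.87
S <-> S = 1 − |0.22 − 0.22| = 1 − 0.00 = 1.00
~Q = 1 − 0.25 = 0.75
(S <-> S) <-> ~Q = 1 − |1.00 − 0.75| = 1 − 0.25 = 0.75
~((S <-> S) <-> ~Q) = 1 − 0.75 = 0.25
(Q <-> R) -> ~((S <-> S) <-> ~Q) = min(1, 1 − 0.87 + 0.25) = min(1, 0.38) = 0.38
P <-> ((Q <-> R) -> ~((S <-> S) <-> ~Q)) = 1 − |0.47 − 0.38| = 1 − 0.09 = 0.91
~(P <-> ((Q <-> R) -> ~((S <-> S) <-> ~Q))) = 1 − 0.91 = 0.09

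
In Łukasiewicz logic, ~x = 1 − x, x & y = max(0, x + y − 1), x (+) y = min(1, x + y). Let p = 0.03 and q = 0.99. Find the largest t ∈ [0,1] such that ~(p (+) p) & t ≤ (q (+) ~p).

1.00

p (+) p = min(1, 0.03 + 0.03) = min(1, 0.06) = 0.06
~(p (+) p) = 1 − 0.06 = 0.94
So the left factor is ~(p (+) p) = 0.94.
~p = 1 − 0.03 = 0.97
q (+) ~p = min(1, 0.99 + 0.97) = min(1, 1.96) = 1.00
So the right-hand bound is q (+) ~p = 1.00.
The residuum of the Łukasiewicz t-norm gives the supremum: min(1, 1 − 0.94 + 1.00).
1 − 0.94 + 1.00 = 1.06, so t = min(1, 1.06) = 1.00.
Check: 0.94 & 1.00 = max(0, 0.94) = 0.94 ≤ 1.00.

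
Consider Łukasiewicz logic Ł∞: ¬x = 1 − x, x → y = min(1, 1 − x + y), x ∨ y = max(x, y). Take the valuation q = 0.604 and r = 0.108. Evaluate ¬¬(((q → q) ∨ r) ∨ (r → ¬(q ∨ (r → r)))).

1.000

q → q = min(1, 1 − 0.604 + 0.604) = min(1, 1.000) = 1.000
(q → q) ∨ r = max(1.000, 0.108) = 1.000
r → r = min(1, 1 − 0.108 + 0.108) = min(1, 1.000) = 1.000
q ∨ (r → r) = max(0.604, 1.000) = 1.000
¬(q ∨ (r → r)) = 1 − 1.000 = 0.000
r → ¬(q ∨ (r → r)) = min(1, 1 − 0.108 + 0.000) = min(1, 0.892) = 0.892
((q → q) ∨ r) ∨ (r → ¬(q ∨ (r → r))) = max(1.000, 0.892) = 1.000
¬(((q → q) ∨ r) ∨ (r → ¬(q ∨ (r → r)))) = 1 − 1.000 = 0.000
¬¬(((q → q) ∨ r) ∨ (r → ¬(q ∨ (r → r)))) = 1 − 0.000 = 1.000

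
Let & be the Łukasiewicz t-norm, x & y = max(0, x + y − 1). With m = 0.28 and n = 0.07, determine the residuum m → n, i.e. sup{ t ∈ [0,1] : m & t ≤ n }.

The residuum of the Łukasiewicz t-norm gives the supremum: min(1, 1 − 0.28 + 0.07).
1 − 0.28 + 0.07 = 0.79, so t = min(1, 0.79) = 0.79.
Check: 0.28 & 0.79 = max(0, 0.07) = 0.07 ≤ 0.07.

0.79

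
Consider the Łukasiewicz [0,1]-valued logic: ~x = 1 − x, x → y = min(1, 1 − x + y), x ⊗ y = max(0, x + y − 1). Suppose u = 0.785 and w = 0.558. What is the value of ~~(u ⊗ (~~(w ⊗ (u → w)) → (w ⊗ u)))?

0.785

u → w = min(1, 1 − 0.785 + 0.558) = min(1, 0.773) = 0.773
w ⊗ (u → w) = max(0, 0.558 + 0.773 − 1) = max(0, 0.331) = 0.331
~(w ⊗ (u → w)) = 1 − 0.331 = 0.669
~~(w ⊗ (u → w)) = 1 − 0.669 = 0.331
w ⊗ u = max(0, 0.558 + 0.785 − 1) = max(0, 0.343) = 0.343
~~(w ⊗ (u → w)) → (w ⊗ u) = min(1, 1 − 0.331 + 0.343) = min(1, 1.012) = 1.000
u ⊗ (~~(w ⊗ (u → w)) → (w ⊗ u)) = max(0, 0.785 + 1.000 − 1) = max(0, 0.785) = 0.785
~(u ⊗ (~~(w ⊗ (u → w)) → (w ⊗ u))) = 1 − 0.785 = 0.215
~~(u ⊗ (~~(w ⊗ (u → w)) → (w ⊗ u))) = 1 − 0.215 = 0.785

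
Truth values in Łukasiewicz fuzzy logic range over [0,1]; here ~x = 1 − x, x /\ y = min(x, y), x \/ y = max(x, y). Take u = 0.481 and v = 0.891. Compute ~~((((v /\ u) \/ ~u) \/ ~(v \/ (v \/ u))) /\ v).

0.519

v /\ u = min(0.891, 0.481) = 0.481
~u = 1 − 0.481 = 0.519
(v /\ u) \/ ~u = max(0.481, 0.519) = 0.519
v \/ u = max(0.891, 0.481) = 0.891
v \/ (v \/ u) = max(0.891, 0.891) = 0.891
~(v \/ (v \/ u)) = 1 − 0.891 = 0.109
((v /\ u) \/ ~u) \/ ~(v \/ (v \/ u)) = max(0.519, 0.109) = 0.519
(((v /\ u) \/ ~u) \/ ~(v \/ (v \/ u))) /\ v = min(0.519, 0.891) = 0.519
~((((v /\ u) \/ ~u) \/ ~(v \/ (v \/ u))) /\ v) = 1 − 0.519 = 0.481
~~((((v /\ u) \/ ~u) \/ ~(v \/ (v \/ u))) /\ v) = 1 − 0.481 = 0.519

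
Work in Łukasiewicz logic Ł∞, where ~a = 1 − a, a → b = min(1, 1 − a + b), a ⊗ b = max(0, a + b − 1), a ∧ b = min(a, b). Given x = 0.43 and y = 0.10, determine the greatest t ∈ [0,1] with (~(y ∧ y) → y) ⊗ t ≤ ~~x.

y ∧ y = min(0.10, 0.10) = 0.10
~(y ∧ y) = 1 − 0.10 = 0.90
~(y ∧ y) → y = min(1, 1 − 0.90 + 0.10) = min(1, 0.20) = 0.20
So the left factor is ~(y ∧ y) → y = 0.20.
~x = 1 − 0.43 = 0.57
~~x = 1 − 0.57 = 0.43
So the right-hand bound is ~~x = 0.43.
The residuum of the Łukasiewicz t-norm gives the supremum: min(1, 1 − 0.20 + 0.43).
1 − 0.20 + 0.43 = 1.23, so t = min(1, 1.23) = 1.00.
Check: 0.20 ⊗ 1.00 = max(0, 0.20) = 0.20 ≤ 0.43.

1.00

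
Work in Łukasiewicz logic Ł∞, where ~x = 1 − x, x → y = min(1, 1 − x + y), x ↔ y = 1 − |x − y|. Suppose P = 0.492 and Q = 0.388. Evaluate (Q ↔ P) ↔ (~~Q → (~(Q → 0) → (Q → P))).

0.896

Q ↔ P = 1 − |0.388 − 0.492| = 1 − 0.104 = 0.896
~Q = 1 − 0.388 = 0.612
~~Q = 1 − 0.612 = 0.388
Q → 0 = min(1, 1 − 0.388 + 0.000) = min(1, 0.612) = 0.612
~(Q → 0) = 1 − 0.612 = 0.388
Q → P = min(1, 1 − 0.388 + 0.492) = min(1, 1.104) = 1.000
~(Q → 0) → (Q → P) = min(1, 1 − 0.388 + 1.000) = min(1, 1.612) = 1.000
~~Q → (~(Q → 0) → (Q → P)) = min(1, 1 − 0.388 + 1.000) = min(1, 1.612) = 1.000
(Q ↔ P) ↔ (~~Q → (~(Q → 0) → (Q → P))) = 1 − |0.896 − 1.000| = 1 − 0.104 = 0.896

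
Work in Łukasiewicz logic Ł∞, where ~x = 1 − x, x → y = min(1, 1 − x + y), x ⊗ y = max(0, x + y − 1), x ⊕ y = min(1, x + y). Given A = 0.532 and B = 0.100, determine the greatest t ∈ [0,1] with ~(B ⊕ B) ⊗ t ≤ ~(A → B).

0.632

B ⊕ B = min(1, 0.100 + 0.100) = min(1, 0.200) = 0.200
~(B ⊕ B) = 1 − 0.200 = 0.800
So the left factor is ~(B ⊕ B) = 0.800.
A → B = min(1, 1 − 0.532 + 0.100) = min(1, 0.568) = 0.568
~(A → B) = 1 − 0.568 = 0.432
So the right-hand bound is ~(A → B) = 0.432.
The residuum of the Łukasiewicz t-norm gives the supremum: min(1, 1 − 0.800 + 0.432).
1 − 0.800 + 0.432 = 0.632, so t = min(1, 0.632) = 0.632.
Check: 0.800 ⊗ 0.632 = max(0, 0.432) = 0.432 ≤ 0.432.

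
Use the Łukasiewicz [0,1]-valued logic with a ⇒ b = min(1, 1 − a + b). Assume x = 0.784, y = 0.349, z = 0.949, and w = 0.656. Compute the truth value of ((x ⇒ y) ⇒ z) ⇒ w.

0.656

x ⇒ y = min(1, 1 − 0.784 + 0.349) = min(1, 0.565) = 0.565
(x ⇒ y) ⇒ z = min(1, 1 − 0.565 + 0.949) = min(1, 1.384) = 1.000
((x ⇒ y) ⇒ z) ⇒ w = min(1, 1 − 1.000 + 0.656) = min(1, 0.656) = 0.656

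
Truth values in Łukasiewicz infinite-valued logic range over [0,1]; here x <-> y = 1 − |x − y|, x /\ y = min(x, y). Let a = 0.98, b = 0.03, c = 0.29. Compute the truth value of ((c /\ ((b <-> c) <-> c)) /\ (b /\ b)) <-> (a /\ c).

0.74

b <-> c = 1 − |0.03 − 0.29| = 1 − 0.26 = 0.74
(b <-> c) <-> c = 1 − |0.74 − 0.29| = 1 − 0.45 = 0.55
c /\ ((b <-> c) <-> c) = min(0.29, 0.55) = 0.29
b /\ b = min(0.03, 0.03) = 0.03
(c /\ ((b <-> c) <-> c)) /\ (b /\ b) = min(0.29, 0.03) = 0.03
a /\ c = min(0.98, 0.29) = 0.29
((c /\ ((b <-> c) <-> c)) /\ (b /\ b)) <-> (a /\ c) = 1 − |0.03 − 0.29| = 1 − 0.26 = 0.74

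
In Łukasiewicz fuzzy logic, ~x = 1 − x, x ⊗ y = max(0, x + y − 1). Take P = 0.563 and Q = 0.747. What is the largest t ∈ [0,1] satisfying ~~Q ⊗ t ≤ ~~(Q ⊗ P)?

0.563

~Q = 1 − 0.747 = 0.253
~~Q = 1 − 0.253 = 0.747
So the left factor is ~~Q = 0.747.
Q ⊗ P = max(0, 0.747 + 0.563 − 1) = max(0, 0.310) = 0.310
~(Q ⊗ P) = 1 − 0.310 = 0.690
~~(Q ⊗ P) = 1 − 0.690 = 0.310
So the right-hand bound is ~~(Q ⊗ P) = 0.310.
The residuum of the Łukasiewicz t-norm gives the supremum: min(1, 1 − 0.747 + 0.310).
1 − 0.747 + 0.310 = 0.563, so t = min(1, 0.563) = 0.563.
Check: 0.747 ⊗ 0.563 = max(0, 0.310) = 0.310 ≤ 0.310.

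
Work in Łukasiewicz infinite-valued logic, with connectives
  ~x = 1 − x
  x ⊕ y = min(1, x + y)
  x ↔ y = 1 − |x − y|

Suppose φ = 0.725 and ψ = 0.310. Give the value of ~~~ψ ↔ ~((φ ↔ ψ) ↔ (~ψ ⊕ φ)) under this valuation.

0.725

~ψ = 1 − 0.310 = 0.690
~~ψ = 1 − 0.690 = 0.310
~~~ψ = 1 − 0.310 = 0.690
φ ↔ ψ = 1 − |0.725 − 0.310| = 1 − 0.415 = 0.585
~ψ ⊕ φ = min(1, 0.690 + 0.725) = min(1, 1.415) = 1.000
(φ ↔ ψ) ↔ (~ψ ⊕ φ) = 1 − |0.585 − 1.000| = 1 − 0.415 = 0.585
~((φ ↔ ψ) ↔ (~ψ ⊕ φ)) = 1 − 0.585 = 0.415
~~~ψ ↔ ~((φ ↔ ψ) ↔ (~ψ ⊕ φ)) = 1 − |0.690 − 0.415| = 1 − 0.275 = 0.725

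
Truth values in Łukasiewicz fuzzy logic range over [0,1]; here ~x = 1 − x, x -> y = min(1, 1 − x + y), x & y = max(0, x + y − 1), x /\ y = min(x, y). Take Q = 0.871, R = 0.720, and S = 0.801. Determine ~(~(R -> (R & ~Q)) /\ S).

0.280

~Q = 1 − 0.871 = 0.129
R & ~Q = max(0, 0.720 + 0.129 − 1) = max(0, -0.151) = 0.000
R -> (R & ~Q) = min(1, 1 − 0.720 + 0.000) = min(1, 0.280) = 0.280
~(R -> (R & ~Q)) = 1 − 0.280 = 0.720
~(R -> (R & ~Q)) /\ S = min(0.720, 0.801) = 0.720
~(~(R -> (R & ~Q)) /\ S) = 1 − 0.720 = 0.280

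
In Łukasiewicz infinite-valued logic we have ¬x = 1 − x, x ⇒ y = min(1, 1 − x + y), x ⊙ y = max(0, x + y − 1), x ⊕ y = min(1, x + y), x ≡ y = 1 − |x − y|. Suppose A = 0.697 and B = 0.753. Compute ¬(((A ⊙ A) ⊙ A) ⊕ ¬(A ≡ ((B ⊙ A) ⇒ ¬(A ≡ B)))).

0.818

A ⊙ A = max(0, 0.697 + 0.697 − 1) = max(0, 0.394) = 0.394
(A ⊙ A) ⊙ A = max(0, 0.394 + 0.697 − 1) = max(0, 0.091) = 0.091
B ⊙ A = max(0, 0.753 + 0.697 − 1) = max(0, 0.450) = 0.450
A ≡ B = 1 − |0.697 − 0.753| = 1 − 0.056 = 0.944
¬(A ≡ B) = 1 − 0.944 = 0.056
(B ⊙ A) ⇒ ¬(A ≡ B) = min(1, 1 − 0.450 + 0.056) = min(1, 0.606) = 0.606
A ≡ ((B ⊙ A) ⇒ ¬(A ≡ B)) = 1 − |0.697 − 0.606| = 1 − 0.091 = 0.909
¬(A ≡ ((B ⊙ A) ⇒ ¬(A ≡ B))) = 1 − 0.909 = 0.091
((A ⊙ A) ⊙ A) ⊕ ¬(A ≡ ((B ⊙ A) ⇒ ¬(A ≡ B))) = min(1, 0.091 + 0.091) = min(1, 0.182) = 0.182
¬(((A ⊙ A) ⊙ A) ⊕ ¬(A ≡ ((B ⊙ A) ⇒ ¬(A ≡ B)))) = 1 − 0.182 = 0.818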